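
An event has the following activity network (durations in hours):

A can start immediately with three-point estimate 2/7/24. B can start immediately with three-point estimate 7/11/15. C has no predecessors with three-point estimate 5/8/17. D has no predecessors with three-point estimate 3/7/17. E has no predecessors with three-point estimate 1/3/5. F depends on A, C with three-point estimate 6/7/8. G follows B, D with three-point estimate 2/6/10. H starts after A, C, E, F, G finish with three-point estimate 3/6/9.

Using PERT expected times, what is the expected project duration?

23 hours

te_A = (2 + 4·7 + 24)/6 = 54/6 = 9
te_B = (7 + 4·11 + 15)/6 = 66/6 = 11
te_C = (5 + 4·8 + 17)/6 = 54/6 = 9
te_D = (3 + 4·7 + 17)/6 = 48/6 = 8
te_E = (1 + 4·3 + 5)/6 = 18/6 = 3
te_F = (6 + 4·7 + 8)/6 = 42/6 = 7
te_G = (2 + 4·6 + 10)/6 = 36/6 = 6
te_H = (3 + 4·6 + 9)/6 = 36/6 = 6

Forward pass:
ES_A = 0; EF_A = 9
ES_B = 0; EF_B = 11
ES_C = 0; EF_C = 9
ES_D = 0; EF_D = 8
ES_E = 0; EF_E = 3
ES_F = max(EF_A=9, EF_C=9) = 9; EF_F = 9+7 = 16
ES_G = max(EF_B=11, EF_D=8) = 11; EF_G = 11+6 = 17
ES_H = max(EF_A=9, EF_C=9, EF_E=3, EF_F=16, EF_G=17) = 17; EF_H = 17+6 = 23
Expected project duration μ = 23 hours. Critical path: B → G → H.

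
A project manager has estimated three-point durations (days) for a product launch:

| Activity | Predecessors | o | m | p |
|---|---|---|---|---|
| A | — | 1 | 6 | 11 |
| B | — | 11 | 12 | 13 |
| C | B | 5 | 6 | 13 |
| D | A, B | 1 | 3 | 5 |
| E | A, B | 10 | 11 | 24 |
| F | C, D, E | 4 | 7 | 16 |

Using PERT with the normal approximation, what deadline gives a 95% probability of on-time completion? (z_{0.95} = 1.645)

38.1 days

te_A = (1 + 4·6 + 11)/6 = 36/6 = 6; σ²_A = ((11−1)/6)² = 2.778
te_B = (11 + 4·12 + 13)/6 = 72/6 = 12; σ²_B = ((13−11)/6)² = 0.111
te_C = (5 + 4·6 + 13)/6 = 42/6 = 7; σ²_C = ((13−5)/6)² = 1.778
te_D = (1 + 4·3 + 5)/6 = 18/6 = 3; σ²_D = ((5−1)/6)² = 0.444
te_E = (10 + 4·11 + 24)/6 = 78/6 = 13; σ²_E = ((24−10)/6)² = 5.444
te_F = (4 + 4·7 + 16)/6 = 48/6 = 8; σ²_F = ((16−4)/6)² = 4.000

Forward pass:
ES_A = 0; EF_A = 6
ES_B = 0; EF_B = 12
ES_C = 12; EF_C = 12+7 = 19
ES_D = max(EF_A=6, EF_B=12) = 12; EF_D = 12+3 = 15
ES_E = max(EF_A=6, EF_B=12) = 12; EF_E = 12+13 = 25
ES_F = max(EF_C=19, EF_D=15, EF_E=25) = 25; EF_F = 25+8 = 33
Expected project duration μ = 33 days. Critical path: B → E → F.

Variance along critical path = 0.111 + 5.444 + 4.000 = 9.556; σ = 3.091 days.
D = μ + z·σ = 33 + 1.645·3.091 = 38.1 days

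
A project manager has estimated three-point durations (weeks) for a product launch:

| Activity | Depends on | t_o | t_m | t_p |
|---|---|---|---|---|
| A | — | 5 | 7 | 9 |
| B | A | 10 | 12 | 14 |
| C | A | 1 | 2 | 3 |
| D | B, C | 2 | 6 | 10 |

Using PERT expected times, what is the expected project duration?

25 weeks

te_A = (5 + 4·7 + 9)/6 = 42/6 = 7
te_B = (10 + 4·12 + 14)/6 = 72/6 = 12
te_C = (1 + 4·2 + 3)/6 = 12/6 = 2
te_D = (2 + 4·6 + 10)/6 = 36/6 = 6

Forward pass:
ES_A = 0; EF_A = 7
ES_B = 7; EF_B = 7+12 = 19
ES_C = 7; EF_C = 7+2 = 9
ES_D = max(EF_B=19, EF_C=9) = 19; EF_D = 19+6 = 25
Expected project duration μ = 25 weeks. Critical path: A → B → D.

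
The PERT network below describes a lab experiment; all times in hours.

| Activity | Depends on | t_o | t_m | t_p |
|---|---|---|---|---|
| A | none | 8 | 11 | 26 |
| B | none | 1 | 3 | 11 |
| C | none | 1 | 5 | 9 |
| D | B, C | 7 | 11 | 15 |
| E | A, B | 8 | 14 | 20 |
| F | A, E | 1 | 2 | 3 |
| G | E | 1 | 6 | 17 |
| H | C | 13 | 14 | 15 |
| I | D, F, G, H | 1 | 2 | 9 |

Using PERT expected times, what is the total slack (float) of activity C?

te_A = (8 + 4·11 + 26)/6 = 78/6 = 13
te_B = (1 + 4·3 + 11)/6 = 24/6 = 4
te_C = (1 + 4·5 + 9)/6 = 30/6 = 5
te_D = (7 + 4·11 + 15)/6 = 66/6 = 11
te_E = (8 + 4·14 + 20)/6 = 84/6 = 14
te_F = (1 + 4·2 + 3)/6 = 12/6 = 2
te_G = (1 + 4·6 + 17)/6 = 42/6 = 7
te_H = (13 + 4·14 + 15)/6 = 84/6 = 14
te_I = (1 + 4·2 + 9)/6 = 18/6 = 3

Forward pass:
ES_A = 0; EF_A = 13
ES_B = 0; EF_B = 4
ES_C = 0; EF_C = 5
ES_D = max(EF_B=4, EF_C=5) = 5; EF_D = 5+11 = 16
ES_E = max(EF_A=13, EF_B=4) = 13; EF_E = 13+14 = 27
ES_F = max(EF_A=13, EF_E=27) = 27; EF_F = 27+2 = 29
ES_G = 27; EF_G = 27+7 = 34
ES_H = 5; EF_H = 5+14 = 19
ES_I = max(EF_D=16, EF_F=29, EF_G=34, EF_H=19) = 34; EF_I = 34+3 = 37
Expected project duration μ = 37 hours. Critical path: A → E → G → I.

Backward pass:
LF_I = 37; LS_I = 37−3 = 34
LF_H = LS_I = 34; LS_H = 34−14 = 20
LF_G = LS_I = 34; LS_G = 34−7 = 27
LF_F = LS_I = 34; LS_F = 34−2 = 32
LF_E = min(LS_F=32, LS_G=27) = 27; LS_E = 27−14 = 13
LF_D = LS_I = 34; LS_D = 34−11 = 23
LF_C = min(LS_D=23, LS_H=20) = 20; LS_C = 20−5 = 15
LF_B = min(LS_D=23, LS_E=13) = 13; LS_B = 13−4 = 9
LF_A = min(LS_E=13, LS_F=32) = 13; LS_A = 13−13 = 0
Slack_C = LS_C − ES_C = 15 − 0 = 15

15 hours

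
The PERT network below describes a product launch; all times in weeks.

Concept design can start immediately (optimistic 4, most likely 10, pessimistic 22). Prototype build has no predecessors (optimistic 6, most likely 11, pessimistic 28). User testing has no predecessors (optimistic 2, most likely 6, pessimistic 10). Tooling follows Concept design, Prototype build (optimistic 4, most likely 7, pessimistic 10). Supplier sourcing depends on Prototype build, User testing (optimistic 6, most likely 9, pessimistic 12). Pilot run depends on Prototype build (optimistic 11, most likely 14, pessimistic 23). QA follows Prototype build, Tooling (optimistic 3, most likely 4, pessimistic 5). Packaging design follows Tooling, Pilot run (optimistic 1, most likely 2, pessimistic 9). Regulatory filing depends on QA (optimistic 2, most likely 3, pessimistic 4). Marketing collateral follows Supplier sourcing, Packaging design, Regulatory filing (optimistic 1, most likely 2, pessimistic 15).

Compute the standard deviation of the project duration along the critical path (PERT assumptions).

4.97 weeks

te_Concept design = (4 + 4·10 + 22)/6 = 66/6 = 11; σ²_Concept design = ((22−4)/6)² = 9.000
te_Prototype build = (6 + 4·11 + 28)/6 = 78/6 = 13; σ²_Prototype build = ((28−6)/6)² = 13.444
te_User testing = (2 + 4·6 + 10)/6 = 36/6 = 6; σ²_User testing = ((10−2)/6)² = 1.778
te_Tooling = (4 + 4·7 + 10)/6 = 42/6 = 7; σ²_Tooling = ((10−4)/6)² = 1.000
te_Supplier sourcing = (6 + 4·9 + 12)/6 = 54/6 = 9; σ²_Supplier sourcing = ((12−6)/6)² = 1.000
te_Pilot run = (11 + 4·14 + 23)/6 = 90/6 = 15; σ²_Pilot run = ((23−11)/6)² = 4.000
te_QA = (3 + 4·4 + 5)/6 = 24/6 = 4; σ²_QA = ((5−3)/6)² = 0.111
te_Packaging design = (1 + 4·2 + 9)/6 = 18/6 = 3; σ²_Packaging design = ((9−1)/6)² = 1.778
te_Regulatory filing = (2 + 4·3 + 4)/6 = 18/6 = 3; σ²_Regulatory filing = ((4−2)/6)² = 0.111
te_Marketing collateral = (1 + 4·2 + 15)/6 = 24/6 = 4; σ²_Marketing collateral = ((15−1)/6)² = 5.444

Forward pass:
ES_Concept design = 0; EF_Concept design = 11
ES_Prototype build = 0; EF_Prototype build = 13
ES_User testing = 0; EF_User testing = 6
ES_Tooling = max(EF_Concept design=11, EF_Prototype build=13) = 13; EF_Tooling = 13+7 = 20
ES_Supplier sourcing = max(EF_Prototype build=13, EF_User testing=6) = 13; EF_Supplier sourcing = 13+9 = 22
ES_Pilot run = 13; EF_Pilot run = 13+15 = 28
ES_QA = max(EF_Prototype build=13, EF_Tooling=20) = 20; EF_QA = 20+4 = 24
ES_Packaging design = max(EF_Tooling=20, EF_Pilot run=28) = 28; EF_Packaging design = 28+3 = 31
ES_Regulatory filing = 24; EF_Regulatory filing = 24+3 = 27
ES_Marketing collateral = max(EF_Supplier sourcing=22, EF_Packaging design=31, EF_Regulatory filing=27) = 31; EF_Marketing collateral = 31+4 = 35
Expected project duration μ = 35 weeks. Critical path: Prototype build → Pilot run → Packaging design → Marketing collateral.

Variance along critical path = 13.444 + 4.000 + 1.778 + 5.444 = 24.667
σ = √24.667 = 4.967 weeks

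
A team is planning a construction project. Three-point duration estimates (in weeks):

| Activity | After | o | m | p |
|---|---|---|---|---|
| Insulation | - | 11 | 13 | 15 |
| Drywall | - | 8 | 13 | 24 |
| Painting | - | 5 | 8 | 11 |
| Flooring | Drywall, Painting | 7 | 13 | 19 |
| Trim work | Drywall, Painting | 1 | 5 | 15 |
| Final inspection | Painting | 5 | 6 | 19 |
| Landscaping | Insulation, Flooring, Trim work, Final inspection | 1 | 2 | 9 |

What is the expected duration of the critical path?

te_Insulation = (11 + 4·13 + 15)/6 = 78/6 = 13
te_Drywall = (8 + 4·13 + 24)/6 = 84/6 = 14
te_Painting = (5 + 4·8 + 11)/6 = 48/6 = 8
te_Flooring = (7 + 4·13 + 19)/6 = 78/6 = 13
te_Trim work = (1 + 4·5 + 15)/6 = 36/6 = 6
te_Final inspection = (5 + 4·6 + 19)/6 = 48/6 = 8
te_Landscaping = (1 + 4·2 + 9)/6 = 18/6 = 3

Forward pass:
ES_Insulation = 0; EF_Insulation = 13
ES_Drywall = 0; EF_Drywall = 14
ES_Painting = 0; EF_Painting = 8
ES_Flooring = max(EF_Drywall=14, EF_Painting=8) = 14; EF_Flooring = 14+13 = 27
ES_Trim work = max(EF_Drywall=14, EF_Painting=8) = 14; EF_Trim work = 14+6 = 20
ES_Final inspection = 8; EF_Final inspection = 8+8 = 16
ES_Landscaping = max(EF_Insulation=13, EF_Flooring=27, EF_Trim work=20, EF_Final inspection=16) = 27; EF_Landscaping = 27+3 = 30
Expected project duration μ = 30 weeks. Critical path: Drywall → Flooring → Landscaping.

30 weeks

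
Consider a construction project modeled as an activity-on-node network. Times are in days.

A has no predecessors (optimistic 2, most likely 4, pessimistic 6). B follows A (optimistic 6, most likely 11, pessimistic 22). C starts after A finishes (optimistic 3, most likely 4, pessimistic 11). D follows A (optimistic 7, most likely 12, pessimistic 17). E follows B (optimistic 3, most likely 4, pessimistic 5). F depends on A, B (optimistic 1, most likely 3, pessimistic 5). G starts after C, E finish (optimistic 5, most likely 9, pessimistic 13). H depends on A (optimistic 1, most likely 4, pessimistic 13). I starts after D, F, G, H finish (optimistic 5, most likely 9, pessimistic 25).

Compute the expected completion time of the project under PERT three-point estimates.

40 days

te_A = (2 + 4·4 + 6)/6 = 24/6 = 4
te_B = (6 + 4·11 + 22)/6 = 72/6 = 12
te_C = (3 + 4·4 + 11)/6 = 30/6 = 5
te_D = (7 + 4·12 + 17)/6 = 72/6 = 12
te_E = (3 + 4·4 + 5)/6 = 24/6 = 4
te_F = (1 + 4·3 + 5)/6 = 18/6 = 3
te_G = (5 + 4·9 + 13)/6 = 54/6 = 9
te_H = (1 + 4·4 + 13)/6 = 30/6 = 5
te_I = (5 + 4·9 + 25)/6 = 66/6 = 11

Forward pass:
ES_A = 0; EF_A = 4
ES_B = 4; EF_B = 4+12 = 16
ES_C = 4; EF_C = 4+5 = 9
ES_D = 4; EF_D = 4+12 = 16
ES_E = 16; EF_E = 16+4 = 20
ES_F = max(EF_A=4, EF_B=16) = 16; EF_F = 16+3 = 19
ES_G = max(EF_C=9, EF_E=20) = 20; EF_G = 20+9 = 29
ES_H = 4; EF_H = 4+5 = 9
ES_I = max(EF_D=16, EF_F=19, EF_G=29, EF_H=9) = 29; EF_I = 29+11 = 40
Expected project duration μ = 40 days. Critical path: A → B → E → G → I.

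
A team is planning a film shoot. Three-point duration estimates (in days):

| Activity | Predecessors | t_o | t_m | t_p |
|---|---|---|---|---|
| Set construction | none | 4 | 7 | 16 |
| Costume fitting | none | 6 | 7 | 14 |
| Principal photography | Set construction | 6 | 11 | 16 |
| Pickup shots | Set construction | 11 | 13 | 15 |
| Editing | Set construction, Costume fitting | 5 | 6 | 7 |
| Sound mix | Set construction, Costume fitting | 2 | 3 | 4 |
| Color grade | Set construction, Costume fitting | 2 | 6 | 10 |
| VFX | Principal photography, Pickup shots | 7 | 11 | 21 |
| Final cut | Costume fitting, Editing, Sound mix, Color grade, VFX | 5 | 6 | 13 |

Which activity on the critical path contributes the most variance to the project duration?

VFX

te_Set construction = (4 + 4·7 + 16)/6 = 48/6 = 8; σ²_Set construction = ((16−4)/6)² = 4.000
te_Costume fitting = (6 + 4·7 + 14)/6 = 48/6 = 8; σ²_Costume fitting = ((14−6)/6)² = 1.778
te_Principal photography = (6 + 4·11 + 16)/6 = 66/6 = 11; σ²_Principal photography = ((16−6)/6)² = 2.778
te_Pickup shots = (11 + 4·13 + 15)/6 = 78/6 = 13; σ²_Pickup shots = ((15−11)/6)² = 0.444
te_Editing = (5 + 4·6 + 7)/6 = 36/6 = 6; σ²_Editing = ((7−5)/6)² = 0.111
te_Sound mix = (2 + 4·3 + 4)/6 = 18/6 = 3; σ²_Sound mix = ((4−2)/6)² = 0.111
te_Color grade = (2 + 4·6 + 10)/6 = 36/6 = 6; σ²_Color grade = ((10−2)/6)² = 1.778
te_VFX = (7 + 4·11 + 21)/6 = 72/6 = 12; σ²_VFX = ((21−7)/6)² = 5.444
te_Final cut = (5 + 4·6 + 13)/6 = 42/6 = 7; σ²_Final cut = ((13−5)/6)² = 1.778

Forward pass:
ES_Set construction = 0; EF_Set construction = 8
ES_Costume fitting = 0; EF_Costume fitting = 8
ES_Principal photography = 8; EF_Principal photography = 8+11 = 19
ES_Pickup shots = 8; EF_Pickup shots = 8+13 = 21
ES_Editing = max(EF_Set construction=8, EF_Costume fitting=8) = 8; EF_Editing = 8+6 = 14
ES_Sound mix = max(EF_Set construction=8, EF_Costume fitting=8) = 8; EF_Sound mix = 8+3 = 11
ES_Color grade = max(EF_Set construction=8, EF_Costume fitting=8) = 8; EF_Color grade = 8+6 = 14
ES_VFX = max(EF_Principal photography=19, EF_Pickup shots=21) = 21; EF_VFX = 21+12 = 33
ES_Final cut = max(EF_Costume fitting=8, EF_Editing=14, EF_Sound mix=11, EF_Color grade=14, EF_VFX=33) = 33; EF_Final cut = 33+7 = 40
Expected project duration μ = 40 days. Critical path: Set construction → Pickup shots → VFX → Final cut.

Variances on critical path: σ²_Set construction=4.000, σ²_Pickup shots=0.444, σ²_VFX=5.444, σ²_Final cut=1.778.
Largest is σ²_VFX = 5.444.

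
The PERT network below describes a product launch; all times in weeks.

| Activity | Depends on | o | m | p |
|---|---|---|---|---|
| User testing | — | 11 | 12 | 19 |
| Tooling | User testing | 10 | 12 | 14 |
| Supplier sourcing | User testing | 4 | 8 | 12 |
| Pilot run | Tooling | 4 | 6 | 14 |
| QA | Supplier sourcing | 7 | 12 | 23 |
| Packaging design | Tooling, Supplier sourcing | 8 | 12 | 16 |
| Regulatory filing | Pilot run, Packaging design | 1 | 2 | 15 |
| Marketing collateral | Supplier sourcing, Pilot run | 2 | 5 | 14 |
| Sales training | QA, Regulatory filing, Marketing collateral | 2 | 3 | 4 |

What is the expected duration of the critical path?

44 weeks

te_User testing = (11 + 4·12 + 19)/6 = 78/6 = 13
te_Tooling = (10 + 4·12 + 14)/6 = 72/6 = 12
te_Supplier sourcing = (4 + 4·8 + 12)/6 = 48/6 = 8
te_Pilot run = (4 + 4·6 + 14)/6 = 42/6 = 7
te_QA = (7 + 4·12 + 23)/6 = 78/6 = 13
te_Packaging design = (8 + 4·12 + 16)/6 = 72/6 = 12
te_Regulatory filing = (1 + 4·2 + 15)/6 = 24/6 = 4
te_Marketing collateral = (2 + 4·5 + 14)/6 = 36/6 = 6
te_Sales training = (2 + 4·3 + 4)/6 = 18/6 = 3

Forward pass:
ES_User testing = 0; EF_User testing = 13
ES_Tooling = 13; EF_Tooling = 13+12 = 25
ES_Supplier sourcing = 13; EF_Supplier sourcing = 13+8 = 21
ES_Pilot run = 25; EF_Pilot run = 25+7 = 32
ES_QA = 21; EF_QA = 21+13 = 34
ES_Packaging design = max(EF_Tooling=25, EF_Supplier sourcing=21) = 25; EF_Packaging design = 25+12 = 37
ES_Regulatory filing = max(EF_Pilot run=32, EF_Packaging design=37) = 37; EF_Regulatory filing = 37+4 = 41
ES_Marketing collateral = max(EF_Supplier sourcing=21, EF_Pilot run=32) = 32; EF_Marketing collateral = 32+6 = 38
ES_Sales training = max(EF_QA=34, EF_Regulatory filing=41, EF_Marketing collateral=38) = 41; EF_Sales training = 41+3 = 44
Expected project duration μ = 44 weeks. Critical path: User testing → Tooling → Packaging design → Regulatory filing → Sales training.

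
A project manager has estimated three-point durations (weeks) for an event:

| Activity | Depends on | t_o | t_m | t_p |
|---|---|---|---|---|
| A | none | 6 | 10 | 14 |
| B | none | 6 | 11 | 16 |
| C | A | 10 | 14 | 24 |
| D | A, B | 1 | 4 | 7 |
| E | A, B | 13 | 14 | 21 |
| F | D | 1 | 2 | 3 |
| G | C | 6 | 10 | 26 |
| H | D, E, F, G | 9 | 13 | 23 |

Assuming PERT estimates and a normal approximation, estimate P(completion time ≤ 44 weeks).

0.076

te_A = (6 + 4·10 + 14)/6 = 60/6 = 10; σ²_A = ((14−6)/6)² = 1.778
te_B = (6 + 4·11 + 16)/6 = 66/6 = 11; σ²_B = ((16−6)/6)² = 2.778
te_C = (10 + 4·14 + 24)/6 = 90/6 = 15; σ²_C = ((24−10)/6)² = 5.444
te_D = (1 + 4·4 + 7)/6 = 24/6 = 4; σ²_D = ((7−1)/6)² = 1.000
te_E = (13 + 4·14 + 21)/6 = 90/6 = 15; σ²_E = ((21−13)/6)² = 1.778
te_F = (1 + 4·2 + 3)/6 = 12/6 = 2; σ²_F = ((3−1)/6)² = 0.111
te_G = (6 + 4·10 + 26)/6 = 72/6 = 12; σ²_G = ((26−6)/6)² = 11.111
te_H = (9 + 4·13 + 23)/6 = 84/6 = 14; σ²_H = ((23−9)/6)² = 5.444

Forward pass:
ES_A = 0; EF_A = 10
ES_B = 0; EF_B = 11
ES_C = 10; EF_C = 10+15 = 25
ES_D = max(EF_A=10, EF_B=11) = 11; EF_D = 11+4 = 15
ES_E = max(EF_A=10, EF_B=11) = 11; EF_E = 11+15 = 26
ES_F = 15; EF_F = 15+2 = 17
ES_G = 25; EF_G = 25+12 = 37
ES_H = max(EF_D=15, EF_E=26, EF_F=17, EF_G=37) = 37; EF_H = 37+14 = 51
Expected project duration μ = 51 weeks. Critical path: A → C → G → H.

Variance along critical path = 1.778 + 5.444 + 11.111 + 5.444 = 23.778; σ = √23.778 = 4.876 weeks.
Z = (44 − 51) / 4.876 = -1.436
P(T ≤ 44) = Φ(-1.436) ≈ 0.076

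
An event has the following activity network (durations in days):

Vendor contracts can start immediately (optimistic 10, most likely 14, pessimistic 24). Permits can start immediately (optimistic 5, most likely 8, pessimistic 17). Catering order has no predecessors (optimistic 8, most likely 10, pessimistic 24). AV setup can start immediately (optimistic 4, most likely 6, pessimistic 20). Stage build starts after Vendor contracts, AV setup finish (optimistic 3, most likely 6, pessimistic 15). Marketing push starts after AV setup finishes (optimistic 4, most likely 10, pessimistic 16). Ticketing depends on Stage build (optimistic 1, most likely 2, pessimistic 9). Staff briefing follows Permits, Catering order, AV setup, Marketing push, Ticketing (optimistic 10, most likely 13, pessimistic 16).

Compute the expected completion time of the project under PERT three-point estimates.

te_Vendor contracts = (10 + 4·14 + 24)/6 = 90/6 = 15
te_Permits = (5 + 4·8 + 17)/6 = 54/6 = 9
te_Catering order = (8 + 4·10 + 24)/6 = 72/6 = 12
te_AV setup = (4 + 4·6 + 20)/6 = 48/6 = 8
te_Stage build = (3 + 4·6 + 15)/6 = 42/6 = 7
te_Marketing push = (4 + 4·10 + 16)/6 = 60/6 = 10
te_Ticketing = (1 + 4·2 + 9)/6 = 18/6 = 3
te_Staff briefing = (10 + 4·13 + 16)/6 = 78/6 = 13

Forward pass:
ES_Vendor contracts = 0; EF_Vendor contracts = 15
ES_Permits = 0; EF_Permits = 9
ES_Catering order = 0; EF_Catering order = 12
ES_AV setup = 0; EF_AV setup = 8
ES_Stage build = max(EF_Vendor contracts=15, EF_AV setup=8) = 15; EF_Stage build = 15+7 = 22
ES_Marketing push = 8; EF_Marketing push = 8+10 = 18
ES_Ticketing = 22; EF_Ticketing = 22+3 = 25
ES_Staff briefing = max(EF_Permits=9, EF_Catering order=12, EF_AV setup=8, EF_Marketing push=18, EF_Ticketing=25) = 25; EF_Staff briefing = 25+13 = 38
Expected project duration μ = 38 days. Critical path: Vendor contracts → Stage build → Ticketing → Staff briefing.

38 days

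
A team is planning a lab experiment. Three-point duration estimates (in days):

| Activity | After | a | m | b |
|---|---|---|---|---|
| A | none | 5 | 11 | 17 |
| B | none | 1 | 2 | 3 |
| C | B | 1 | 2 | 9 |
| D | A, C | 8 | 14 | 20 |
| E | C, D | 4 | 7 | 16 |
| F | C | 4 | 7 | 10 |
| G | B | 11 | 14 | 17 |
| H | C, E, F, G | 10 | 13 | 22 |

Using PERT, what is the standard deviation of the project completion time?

te_A = (5 + 4·11 + 17)/6 = 66/6 = 11; σ²_A = ((17−5)/6)² = 4.000
te_B = (1 + 4·2 + 3)/6 = 12/6 = 2; σ²_B = ((3−1)/6)² = 0.111
te_C = (1 + 4·2 + 9)/6 = 18/6 = 3; σ²_C = ((9−1)/6)² = 1.778
te_D = (8 + 4·14 + 20)/6 = 84/6 = 14; σ²_D = ((20−8)/6)² = 4.000
te_E = (4 + 4·7 + 16)/6 = 48/6 = 8; σ²_E = ((16−4)/6)² = 4.000
te_F = (4 + 4·7 + 10)/6 = 42/6 = 7; σ²_F = ((10−4)/6)² = 1.000
te_G = (11 + 4·14 + 17)/6 = 84/6 = 14; σ²_G = ((17−11)/6)² = 1.000
te_H = (10 + 4·13 + 22)/6 = 84/6 = 14; σ²_H = ((22−10)/6)² = 4.000

Forward pass:
ES_A = 0; EF_A = 11
ES_B = 0; EF_B = 2
ES_C = 2; EF_C = 2+3 = 5
ES_D = max(EF_A=11, EF_C=5) = 11; EF_D = 11+14 = 25
ES_E = max(EF_C=5, EF_D=25) = 25; EF_E = 25+8 = 33
ES_F = 5; EF_F = 5+7 = 12
ES_G = 2; EF_G = 2+14 = 16
ES_H = max(EF_C=5, EF_E=33, EF_F=12, EF_G=16) = 33; EF_H = 33+14 = 47
Expected project duration μ = 47 days. Critical path: A → D → E → H.

Variance along critical path = 4.000 + 4.000 + 4.000 + 4.000 = 16.000
σ = √16.000 = 4.000 days

4.00 days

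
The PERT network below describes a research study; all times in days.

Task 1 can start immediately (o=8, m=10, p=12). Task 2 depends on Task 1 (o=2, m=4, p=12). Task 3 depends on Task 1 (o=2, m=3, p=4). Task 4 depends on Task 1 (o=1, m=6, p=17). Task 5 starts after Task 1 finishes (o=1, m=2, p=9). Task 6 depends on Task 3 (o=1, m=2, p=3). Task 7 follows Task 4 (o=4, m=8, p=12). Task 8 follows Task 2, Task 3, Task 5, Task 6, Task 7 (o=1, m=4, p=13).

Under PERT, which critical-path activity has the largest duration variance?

Task 4

te_Task 1 = (8 + 4·10 + 12)/6 = 60/6 = 10; σ²_Task 1 = ((12−8)/6)² = 0.444
te_Task 2 = (2 + 4·4 + 12)/6 = 30/6 = 5; σ²_Task 2 = ((12−2)/6)² = 2.778
te_Task 3 = (2 + 4·3 + 4)/6 = 18/6 = 3; σ²_Task 3 = ((4−2)/6)² = 0.111
te_Task 4 = (1 + 4·6 + 17)/6 = 42/6 = 7; σ²_Task 4 = ((17−1)/6)² = 7.111
te_Task 5 = (1 + 4·2 + 9)/6 = 18/6 = 3; σ²_Task 5 = ((9−1)/6)² = 1.778
te_Task 6 = (1 + 4·2 + 3)/6 = 12/6 = 2; σ²_Task 6 = ((3−1)/6)² = 0.111
te_Task 7 = (4 + 4·8 + 12)/6 = 48/6 = 8; σ²_Task 7 = ((12−4)/6)² = 1.778
te_Task 8 = (1 + 4·4 + 13)/6 = 30/6 = 5; σ²_Task 8 = ((13−1)/6)² = 4.000

Forward pass:
ES_Task 1 = 0; EF_Task 1 = 10
ES_Task 2 = 10; EF_Task 2 = 10+5 = 15
ES_Task 3 = 10; EF_Task 3 = 10+3 = 13
ES_Task 4 = 10; EF_Task 4 = 10+7 = 17
ES_Task 5 = 10; EF_Task 5 = 10+3 = 13
ES_Task 6 = 13; EF_Task 6 = 13+2 = 15
ES_Task 7 = 17; EF_Task 7 = 17+8 = 25
ES_Task 8 = max(EF_Task 2=15, EF_Task 3=13, EF_Task 5=13, EF_Task 6=15, EF_Task 7=25) = 25; EF_Task 8 = 25+5 = 30
Expected project duration μ = 30 days. Critical path: Task 1 → Task 4 → Task 7 → Task 8.

Variances on critical path: σ²_Task 1=0.444, σ²_Task 4=7.111, σ²_Task 7=1.778, σ²_Task 8=4.000.
Largest is σ²_Task 4 = 7.111.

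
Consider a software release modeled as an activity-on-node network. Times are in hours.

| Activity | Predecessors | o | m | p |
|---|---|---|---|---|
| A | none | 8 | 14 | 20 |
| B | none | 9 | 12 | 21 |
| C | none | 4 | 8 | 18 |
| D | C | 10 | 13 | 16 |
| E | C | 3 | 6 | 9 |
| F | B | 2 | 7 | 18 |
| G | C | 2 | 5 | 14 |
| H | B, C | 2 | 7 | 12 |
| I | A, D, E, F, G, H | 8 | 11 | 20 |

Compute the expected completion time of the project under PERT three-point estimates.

te_A = (8 + 4·14 + 20)/6 = 84/6 = 14
te_B = (9 + 4·12 + 21)/6 = 78/6 = 13
te_C = (4 + 4·8 + 18)/6 = 54/6 = 9
te_D = (10 + 4·13 + 16)/6 = 78/6 = 13
te_E = (3 + 4·6 + 9)/6 = 36/6 = 6
te_F = (2 + 4·7 + 18)/6 = 48/6 = 8
te_G = (2 + 4·5 + 14)/6 = 36/6 = 6
te_H = (2 + 4·7 + 12)/6 = 42/6 = 7
te_I = (8 + 4·11 + 20)/6 = 72/6 = 12

Forward pass:
ES_A = 0; EF_A = 14
ES_B = 0; EF_B = 13
ES_C = 0; EF_C = 9
ES_D = 9; EF_D = 9+13 = 22
ES_E = 9; EF_E = 9+6 = 15
ES_F = 13; EF_F = 13+8 = 21
ES_G = 9; EF_G = 9+6 = 15
ES_H = max(EF_B=13, EF_C=9) = 13; EF_H = 13+7 = 20
ES_I = max(EF_A=14, EF_D=22, EF_E=15, EF_F=21, EF_G=15, EF_H=20) = 22; EF_I = 22+12 = 34
Expected project duration μ = 34 hours. Critical path: C → D → I.

34 hours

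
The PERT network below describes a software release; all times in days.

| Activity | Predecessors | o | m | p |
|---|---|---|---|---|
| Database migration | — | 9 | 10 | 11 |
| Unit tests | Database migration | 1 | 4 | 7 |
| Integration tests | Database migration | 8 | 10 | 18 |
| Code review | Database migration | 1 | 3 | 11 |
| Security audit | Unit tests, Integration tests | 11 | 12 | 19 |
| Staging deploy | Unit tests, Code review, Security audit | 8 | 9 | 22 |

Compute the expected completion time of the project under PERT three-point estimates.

te_Database migration = (9 + 4·10 + 11)/6 = 60/6 = 10
te_Unit tests = (1 + 4·4 + 7)/6 = 24/6 = 4
te_Integration tests = (8 + 4·10 + 18)/6 = 66/6 = 11
te_Code review = (1 + 4·3 + 11)/6 = 24/6 = 4
te_Security audit = (11 + 4·12 + 19)/6 = 78/6 = 13
te_Staging deploy = (8 + 4·9 + 22)/6 = 66/6 = 11

Forward pass:
ES_Database migration = 0; EF_Database migration = 10
ES_Unit tests = 10; EF_Unit tests = 10+4 = 14
ES_Integration tests = 10; EF_Integration tests = 10+11 = 21
ES_Code review = 10; EF_Code review = 10+4 = 14
ES_Security audit = max(EF_Unit tests=14, EF_Integration tests=21) = 21; EF_Security audit = 21+13 = 34
ES_Staging deploy = max(EF_Unit tests=14, EF_Code review=14, EF_Security audit=34) = 34; EF_Staging deploy = 34+11 = 45
Expected project duration μ = 45 days. Critical path: Database migration → Integration tests → Security audit → Staging deploy.

45 days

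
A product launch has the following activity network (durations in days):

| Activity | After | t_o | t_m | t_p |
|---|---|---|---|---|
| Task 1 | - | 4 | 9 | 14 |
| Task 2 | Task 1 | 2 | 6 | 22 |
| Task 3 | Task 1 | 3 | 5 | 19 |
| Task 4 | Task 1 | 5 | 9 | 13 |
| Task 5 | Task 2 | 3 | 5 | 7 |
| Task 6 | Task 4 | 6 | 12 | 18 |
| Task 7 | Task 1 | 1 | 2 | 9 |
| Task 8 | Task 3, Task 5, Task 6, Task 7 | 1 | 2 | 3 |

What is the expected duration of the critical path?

32 days

te_Task 1 = (4 + 4·9 + 14)/6 = 54/6 = 9
te_Task 2 = (2 + 4·6 + 22)/6 = 48/6 = 8
te_Task 3 = (3 + 4·5 + 19)/6 = 42/6 = 7
te_Task 4 = (5 + 4·9 + 13)/6 = 54/6 = 9
te_Task 5 = (3 + 4·5 + 7)/6 = 30/6 = 5
te_Task 6 = (6 + 4·12 + 18)/6 = 72/6 = 12
te_Task 7 = (1 + 4·2 + 9)/6 = 18/6 = 3
te_Task 8 = (1 + 4·2 + 3)/6 = 12/6 = 2

Forward pass:
ES_Task 1 = 0; EF_Task 1 = 9
ES_Task 2 = 9; EF_Task 2 = 9+8 = 17
ES_Task 3 = 9; EF_Task 3 = 9+7 = 16
ES_Task 4 = 9; EF_Task 4 = 9+9 = 18
ES_Task 5 = 17; EF_Task 5 = 17+5 = 22
ES_Task 6 = 18; EF_Task 6 = 18+12 = 30
ES_Task 7 = 9; EF_Task 7 = 9+3 = 12
ES_Task 8 = max(EF_Task 3=16, EF_Task 5=22, EF_Task 6=30, EF_Task 7=12) = 30; EF_Task 8 = 30+2 = 32
Expected project duration μ = 32 days. Critical path: Task 1 → Task 4 → Task 6 → Task 8.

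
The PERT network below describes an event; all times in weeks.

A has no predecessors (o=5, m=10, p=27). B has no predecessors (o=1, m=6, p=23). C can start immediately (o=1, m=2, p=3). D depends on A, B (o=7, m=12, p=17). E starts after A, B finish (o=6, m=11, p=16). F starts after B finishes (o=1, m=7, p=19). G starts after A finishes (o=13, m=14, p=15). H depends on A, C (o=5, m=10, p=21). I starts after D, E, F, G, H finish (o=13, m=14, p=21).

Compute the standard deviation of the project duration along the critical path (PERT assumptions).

3.92 weeks

te_A = (5 + 4·10 + 27)/6 = 72/6 = 12; σ²_A = ((27−5)/6)² = 13.444
te_B = (1 + 4·6 + 23)/6 = 48/6 = 8; σ²_B = ((23−1)/6)² = 13.444
te_C = (1 + 4·2 + 3)/6 = 12/6 = 2; σ²_C = ((3−1)/6)² = 0.111
te_D = (7 + 4·12 + 17)/6 = 72/6 = 12; σ²_D = ((17−7)/6)² = 2.778
te_E = (6 + 4·11 + 16)/6 = 66/6 = 11; σ²_E = ((16−6)/6)² = 2.778
te_F = (1 + 4·7 + 19)/6 = 48/6 = 8; σ²_F = ((19−1)/6)² = 9.000
te_G = (13 + 4·14 + 15)/6 = 84/6 = 14; σ²_G = ((15−13)/6)² = 0.111
te_H = (5 + 4·10 + 21)/6 = 66/6 = 11; σ²_H = ((21−5)/6)² = 7.111
te_I = (13 + 4·14 + 21)/6 = 90/6 = 15; σ²_I = ((21−13)/6)² = 1.778

Forward pass:
ES_A = 0; EF_A = 12
ES_B = 0; EF_B = 8
ES_C = 0; EF_C = 2
ES_D = max(EF_A=12, EF_B=8) = 12; EF_D = 12+12 = 24
ES_E = max(EF_A=12, EF_B=8) = 12; EF_E = 12+11 = 23
ES_F = 8; EF_F = 8+8 = 16
ES_G = 12; EF_G = 12+14 = 26
ES_H = max(EF_A=12, EF_C=2) = 12; EF_H = 12+11 = 23
ES_I = max(EF_D=24, EF_E=23, EF_F=16, EF_G=26, EF_H=23) = 26; EF_I = 26+15 = 41
Expected project duration μ = 41 weeks. Critical path: A → G → I.

Variance along critical path = 13.444 + 0.111 + 1.778 = 15.333
σ = √15.333 = 3.916 weeks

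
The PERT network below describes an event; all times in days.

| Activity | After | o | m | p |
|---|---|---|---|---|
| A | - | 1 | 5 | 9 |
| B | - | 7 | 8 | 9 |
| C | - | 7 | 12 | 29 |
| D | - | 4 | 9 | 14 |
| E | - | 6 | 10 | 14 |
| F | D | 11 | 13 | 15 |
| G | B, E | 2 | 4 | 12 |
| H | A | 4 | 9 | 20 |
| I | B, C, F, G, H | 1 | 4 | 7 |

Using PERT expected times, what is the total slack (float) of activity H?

te_A = (1 + 4·5 + 9)/6 = 30/6 = 5
te_B = (7 + 4·8 + 9)/6 = 48/6 = 8
te_C = (7 + 4·12 + 29)/6 = 84/6 = 14
te_D = (4 + 4·9 + 14)/6 = 54/6 = 9
te_E = (6 + 4·10 + 14)/6 = 60/6 = 10
te_F = (11 + 4·13 + 15)/6 = 78/6 = 13
te_G = (2 + 4·4 + 12)/6 = 30/6 = 5
te_H = (4 + 4·9 + 20)/6 = 60/6 = 10
te_I = (1 + 4·4 + 7)/6 = 24/6 = 4

Forward pass:
ES_A = 0; EF_A = 5
ES_B = 0; EF_B = 8
ES_C = 0; EF_C = 14
ES_D = 0; EF_D = 9
ES_E = 0; EF_E = 10
ES_F = 9; EF_F = 9+13 = 22
ES_G = max(EF_B=8, EF_E=10) = 10; EF_G = 10+5 = 15
ES_H = 5; EF_H = 5+10 = 15
ES_I = max(EF_B=8, EF_C=14, EF_F=22, EF_G=15, EF_H=15) = 22; EF_I = 22+4 = 26
Expected project duration μ = 26 days. Critical path: D → F → I.

Backward pass:
LF_I = 26; LS_I = 26−4 = 22
LF_H = LS_I = 22; LS_H = 22−10 = 12
LF_G = LS_I = 22; LS_G = 22−5 = 17
LF_F = LS_I = 22; LS_F = 22−13 = 9
LF_E = LS_G = 17; LS_E = 17−10 = 7
LF_D = LS_F = 9; LS_D = 9−9 = 0
LF_C = LS_I = 22; LS_C = 22−14 = 8
LF_B = min(LS_G=17, LS_I=22) = 17; LS_B = 17−8 = 9
LF_A = LS_H = 12; LS_A = 12−5 = 7
Slack_H = LS_H − ES_H = 12 − 5 = 7

7 days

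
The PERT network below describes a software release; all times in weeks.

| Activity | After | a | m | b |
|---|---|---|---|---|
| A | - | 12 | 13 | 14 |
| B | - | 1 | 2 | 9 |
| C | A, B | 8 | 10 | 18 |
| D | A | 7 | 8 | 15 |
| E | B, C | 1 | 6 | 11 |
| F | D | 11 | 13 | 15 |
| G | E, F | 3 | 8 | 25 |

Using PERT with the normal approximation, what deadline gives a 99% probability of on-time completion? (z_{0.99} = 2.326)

54.2 weeks

te_A = (12 + 4·13 + 14)/6 = 78/6 = 13; σ²_A = ((14−12)/6)² = 0.111
te_B = (1 + 4·2 + 9)/6 = 18/6 = 3; σ²_B = ((9−1)/6)² = 1.778
te_C = (8 + 4·10 + 18)/6 = 66/6 = 11; σ²_C = ((18−8)/6)² = 2.778
te_D = (7 + 4·8 + 15)/6 = 54/6 = 9; σ²_D = ((15−7)/6)² = 1.778
te_E = (1 + 4·6 + 11)/6 = 36/6 = 6; σ²_E = ((11−1)/6)² = 2.778
te_F = (11 + 4·13 + 15)/6 = 78/6 = 13; σ²_F = ((15−11)/6)² = 0.444
te_G = (3 + 4·8 + 25)/6 = 60/6 = 10; σ²_G = ((25−3)/6)² = 13.444

Forward pass:
ES_A = 0; EF_A = 13
ES_B = 0; EF_B = 3
ES_C = max(EF_A=13, EF_B=3) = 13; EF_C = 13+11 = 24
ES_D = 13; EF_D = 13+9 = 22
ES_E = max(EF_B=3, EF_C=24) = 24; EF_E = 24+6 = 30
ES_F = 22; EF_F = 22+13 = 35
ES_G = max(EF_E=30, EF_F=35) = 35; EF_G = 35+10 = 45
Expected project duration μ = 45 weeks. Critical path: A → D → F → G.

Variance along critical path = 0.111 + 1.778 + 0.444 + 13.444 = 15.778; σ = 3.972 weeks.
D = μ + z·σ = 45 + 2.326·3.972 = 54.2 weeks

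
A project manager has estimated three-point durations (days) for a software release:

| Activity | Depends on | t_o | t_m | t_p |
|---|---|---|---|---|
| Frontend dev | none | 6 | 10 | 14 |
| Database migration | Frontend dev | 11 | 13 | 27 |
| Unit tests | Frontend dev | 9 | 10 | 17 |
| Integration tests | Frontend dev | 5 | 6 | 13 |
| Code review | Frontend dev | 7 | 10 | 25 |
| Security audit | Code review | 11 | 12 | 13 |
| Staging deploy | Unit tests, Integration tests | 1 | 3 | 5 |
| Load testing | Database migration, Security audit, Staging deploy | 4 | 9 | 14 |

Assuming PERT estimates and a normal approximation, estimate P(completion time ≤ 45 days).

0.706

te_Frontend dev = (6 + 4·10 + 14)/6 = 60/6 = 10; σ²_Frontend dev = ((14−6)/6)² = 1.778
te_Database migration = (11 + 4·13 + 27)/6 = 90/6 = 15; σ²_Database migration = ((27−11)/6)² = 7.111
te_Unit tests = (9 + 4·10 + 17)/6 = 66/6 = 11; σ²_Unit tests = ((17−9)/6)² = 1.778
te_Integration tests = (5 + 4·6 + 13)/6 = 42/6 = 7; σ²_Integration tests = ((13−5)/6)² = 1.778
te_Code review = (7 + 4·10 + 25)/6 = 72/6 = 12; σ²_Code review = ((25−7)/6)² = 9.000
te_Security audit = (11 + 4·12 + 13)/6 = 72/6 = 12; σ²_Security audit = ((13−11)/6)² = 0.111
te_Staging deploy = (1 + 4·3 + 5)/6 = 18/6 = 3; σ²_Staging deploy = ((5−1)/6)² = 0.444
te_Load testing = (4 + 4·9 + 14)/6 = 54/6 = 9; σ²_Load testing = ((14−4)/6)² = 2.778

Forward pass:
ES_Frontend dev = 0; EF_Frontend dev = 10
ES_Database migration = 10; EF_Database migration = 10+15 = 25
ES_Unit tests = 10; EF_Unit tests = 10+11 = 21
ES_Integration tests = 10; EF_Integration tests = 10+7 = 17
ES_Code review = 10; EF_Code review = 10+12 = 22
ES_Security audit = 22; EF_Security audit = 22+12 = 34
ES_Staging deploy = max(EF_Unit tests=21, EF_Integration tests=17) = 21; EF_Staging deploy = 21+3 = 24
ES_Load testing = max(EF_Database migration=25, EF_Security audit=34, EF_Staging deploy=24) = 34; EF_Load testing = 34+9 = 43
Expected project duration μ = 43 days. Critical path: Frontend dev → Code review → Security audit → Load testing.

Variance along critical path = 1.778 + 9.000 + 0.111 + 2.778 = 13.667; σ = √13.667 = 3.697 days.
Z = (45 − 43) / 3.697 = 0.541
P(T ≤ 45) = Φ(0.541) ≈ 0.706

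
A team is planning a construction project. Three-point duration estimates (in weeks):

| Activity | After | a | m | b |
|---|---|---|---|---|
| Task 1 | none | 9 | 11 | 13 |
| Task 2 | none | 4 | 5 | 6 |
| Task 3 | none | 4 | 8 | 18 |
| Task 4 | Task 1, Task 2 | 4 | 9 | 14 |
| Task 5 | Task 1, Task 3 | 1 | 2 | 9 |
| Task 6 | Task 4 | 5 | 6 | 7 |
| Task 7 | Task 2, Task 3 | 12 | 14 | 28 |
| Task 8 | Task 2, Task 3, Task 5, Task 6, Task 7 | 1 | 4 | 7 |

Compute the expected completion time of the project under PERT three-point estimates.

te_Task 1 = (9 + 4·11 + 13)/6 = 66/6 = 11
te_Task 2 = (4 + 4·5 + 6)/6 = 30/6 = 5
te_Task 3 = (4 + 4·8 + 18)/6 = 54/6 = 9
te_Task 4 = (4 + 4·9 + 14)/6 = 54/6 = 9
te_Task 5 = (1 + 4·2 + 9)/6 = 18/6 = 3
te_Task 6 = (5 + 4·6 + 7)/6 = 36/6 = 6
te_Task 7 = (12 + 4·14 + 28)/6 = 96/6 = 16
te_Task 8 = (1 + 4·4 + 7)/6 = 24/6 = 4

Forward pass:
ES_Task 1 = 0; EF_Task 1 = 11
ES_Task 2 = 0; EF_Task 2 = 5
ES_Task 3 = 0; EF_Task 3 = 9
ES_Task 4 = max(EF_Task 1=11, EF_Task 2=5) = 11; EF_Task 4 = 11+9 = 20
ES_Task 5 = max(EF_Task 1=11, EF_Task 3=9) = 11; EF_Task 5 = 11+3 = 14
ES_Task 6 = 20; EF_Task 6 = 20+6 = 26
ES_Task 7 = max(EF_Task 2=5, EF_Task 3=9) = 9; EF_Task 7 = 9+16 = 25
ES_Task 8 = max(EF_Task 2=5, EF_Task 3=9, EF_Task 5=14, EF_Task 6=26, EF_Task 7=25) = 26; EF_Task 8 = 26+4 = 30
Expected project duration μ = 30 weeks. Critical path: Task 1 → Task 4 → Task 6 → Task 8.

30 weeks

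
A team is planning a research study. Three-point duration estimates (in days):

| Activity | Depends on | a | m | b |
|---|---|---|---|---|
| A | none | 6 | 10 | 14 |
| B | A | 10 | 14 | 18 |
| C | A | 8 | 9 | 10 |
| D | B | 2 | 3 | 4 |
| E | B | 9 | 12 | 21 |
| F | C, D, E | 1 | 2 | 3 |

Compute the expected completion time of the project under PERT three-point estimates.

te_A = (6 + 4·10 + 14)/6 = 60/6 = 10
te_B = (10 + 4·14 + 18)/6 = 84/6 = 14
te_C = (8 + 4·9 + 10)/6 = 54/6 = 9
te_D = (2 + 4·3 + 4)/6 = 18/6 = 3
te_E = (9 + 4·12 + 21)/6 = 78/6 = 13
te_F = (1 + 4·2 + 3)/6 = 12/6 = 2

Forward pass:
ES_A = 0; EF_A = 10
ES_B = 10; EF_B = 10+14 = 24
ES_C = 10; EF_C = 10+9 = 19
ES_D = 24; EF_D = 24+3 = 27
ES_E = 24; EF_E = 24+13 = 37
ES_F = max(EF_C=19, EF_D=27, EF_E=37) = 37; EF_F = 37+2 = 39
Expected project duration μ = 39 days. Critical path: A → B → E → F.

39 days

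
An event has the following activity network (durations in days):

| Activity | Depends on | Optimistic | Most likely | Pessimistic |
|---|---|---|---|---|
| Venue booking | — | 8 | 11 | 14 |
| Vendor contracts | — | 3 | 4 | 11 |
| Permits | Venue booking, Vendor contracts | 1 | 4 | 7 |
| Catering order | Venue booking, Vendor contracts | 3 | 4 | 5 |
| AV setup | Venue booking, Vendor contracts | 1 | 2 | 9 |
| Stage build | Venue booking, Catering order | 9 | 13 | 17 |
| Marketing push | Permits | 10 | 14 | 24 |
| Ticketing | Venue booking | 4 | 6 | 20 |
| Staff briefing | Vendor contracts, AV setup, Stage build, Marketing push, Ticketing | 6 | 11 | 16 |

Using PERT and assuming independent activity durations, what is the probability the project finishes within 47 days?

te_Venue booking = (8 + 4·11 + 14)/6 = 66/6 = 11; σ²_Venue booking = ((14−8)/6)² = 1.000
te_Vendor contracts = (3 + 4·4 + 11)/6 = 30/6 = 5; σ²_Vendor contracts = ((11−3)/6)² = 1.778
te_Permits = (1 + 4·4 + 7)/6 = 24/6 = 4; σ²_Permits = ((7−1)/6)² = 1.000
te_Catering order = (3 + 4·4 + 5)/6 = 24/6 = 4; σ²_Catering order = ((5−3)/6)² = 0.111
te_AV setup = (1 + 4·2 + 9)/6 = 18/6 = 3; σ²_AV setup = ((9−1)/6)² = 1.778
te_Stage build = (9 + 4·13 + 17)/6 = 78/6 = 13; σ²_Stage build = ((17−9)/6)² = 1.778
te_Marketing push = (10 + 4·14 + 24)/6 = 90/6 = 15; σ²_Marketing push = ((24−10)/6)² = 5.444
te_Ticketing = (4 + 4·6 + 20)/6 = 48/6 = 8; σ²_Ticketing = ((20−4)/6)² = 7.111
te_Staff briefing = (6 + 4·11 + 16)/6 = 66/6 = 11; σ²_Staff briefing = ((16−6)/6)² = 2.778

Forward pass:
ES_Venue booking = 0; EF_Venue booking = 11
ES_Vendor contracts = 0; EF_Vendor contracts = 5
ES_Permits = max(EF_Venue booking=11, EF_Vendor contracts=5) = 11; EF_Permits = 11+4 = 15
ES_Catering order = max(EF_Venue booking=11, EF_Vendor contracts=5) = 11; EF_Catering order = 11+4 = 15
ES_AV setup = max(EF_Venue booking=11, EF_Vendor contracts=5) = 11; EF_AV setup = 11+3 = 14
ES_Stage build = max(EF_Venue booking=11, EF_Catering order=15) = 15; EF_Stage build = 15+13 = 28
ES_Marketing push = 15; EF_Marketing push = 15+15 = 30
ES_Ticketing = 11; EF_Ticketing = 11+8 = 19
ES_Staff briefing = max(EF_Vendor contracts=5, EF_AV setup=14, EF_Stage build=28, EF_Marketing push=30, EF_Ticketing=19) = 30; EF_Staff briefing = 30+11 = 41
Expected project duration μ = 41 days. Critical path: Venue booking → Permits → Marketing push → Staff briefing.

Variance along critical path = 1.000 + 1.000 + 5.444 + 2.778 = 10.222; σ = √10.222 = 3.197 days.
Z = (47 − 41) / 3.197 = 1.877
P(T ≤ 47) = Φ(1.877) ≈ 0.970

0.970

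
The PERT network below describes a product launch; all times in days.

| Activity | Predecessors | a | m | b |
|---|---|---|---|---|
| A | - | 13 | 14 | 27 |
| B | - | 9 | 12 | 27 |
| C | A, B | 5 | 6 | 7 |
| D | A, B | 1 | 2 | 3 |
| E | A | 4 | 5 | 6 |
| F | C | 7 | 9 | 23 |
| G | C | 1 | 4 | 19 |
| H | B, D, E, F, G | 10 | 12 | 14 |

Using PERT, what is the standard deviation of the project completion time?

te_A = (13 + 4·14 + 27)/6 = 96/6 = 16; σ²_A = ((27−13)/6)² = 5.444
te_B = (9 + 4·12 + 27)/6 = 84/6 = 14; σ²_B = ((27−9)/6)² = 9.000
te_C = (5 + 4·6 + 7)/6 = 36/6 = 6; σ²_C = ((7−5)/6)² = 0.111
te_D = (1 + 4·2 + 3)/6 = 12/6 = 2; σ²_D = ((3−1)/6)² = 0.111
te_E = (4 + 4·5 + 6)/6 = 30/6 = 5; σ²_E = ((6−4)/6)² = 0.111
te_F = (7 + 4·9 + 23)/6 = 66/6 = 11; σ²_F = ((23−7)/6)² = 7.111
te_G = (1 + 4·4 + 19)/6 = 36/6 = 6; σ²_G = ((19−1)/6)² = 9.000
te_H = (10 + 4·12 + 14)/6 = 72/6 = 12; σ²_H = ((14−10)/6)² = 0.444

Forward pass:
ES_A = 0; EF_A = 16
ES_B = 0; EF_B = 14
ES_C = max(EF_A=16, EF_B=14) = 16; EF_C = 16+6 = 22
ES_D = max(EF_A=16, EF_B=14) = 16; EF_D = 16+2 = 18
ES_E = 16; EF_E = 16+5 = 21
ES_F = 22; EF_F = 22+11 = 33
ES_G = 22; EF_G = 22+6 = 28
ES_H = max(EF_B=14, EF_D=18, EF_E=21, EF_F=33, EF_G=28) = 33; EF_H = 33+12 = 45
Expected project duration μ = 45 days. Critical path: A → C → F → H.

Variance along critical path = 5.444 + 0.111 + 7.111 + 0.444 = 13.111
σ = √13.111 = 3.621 days

3.62 days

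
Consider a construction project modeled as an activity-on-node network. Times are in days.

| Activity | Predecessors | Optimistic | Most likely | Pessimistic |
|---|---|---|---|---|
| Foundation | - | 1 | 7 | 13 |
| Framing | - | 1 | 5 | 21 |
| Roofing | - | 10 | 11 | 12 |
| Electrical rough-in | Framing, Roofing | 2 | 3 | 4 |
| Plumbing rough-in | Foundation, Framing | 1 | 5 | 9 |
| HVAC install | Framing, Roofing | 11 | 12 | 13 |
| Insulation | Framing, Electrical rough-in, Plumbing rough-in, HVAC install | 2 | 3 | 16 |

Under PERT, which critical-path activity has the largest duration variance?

Insulation

te_Foundation = (1 + 4·7 + 13)/6 = 42/6 = 7; σ²_Foundation = ((13−1)/6)² = 4.000
te_Framing = (1 + 4·5 + 21)/6 = 42/6 = 7; σ²_Framing = ((21−1)/6)² = 11.111
te_Roofing = (10 + 4·11 + 12)/6 = 66/6 = 11; σ²_Roofing = ((12−10)/6)² = 0.111
te_Electrical rough-in = (2 + 4·3 + 4)/6 = 18/6 = 3; σ²_Electrical rough-in = ((4−2)/6)² = 0.111
te_Plumbing rough-in = (1 + 4·5 + 9)/6 = 30/6 = 5; σ²_Plumbing rough-in = ((9−1)/6)² = 1.778
te_HVAC install = (11 + 4·12 + 13)/6 = 72/6 = 12; σ²_HVAC install = ((13−11)/6)² = 0.111
te_Insulation = (2 + 4·3 + 16)/6 = 30/6 = 5; σ²_Insulation = ((16−2)/6)² = 5.444

Forward pass:
ES_Foundation = 0; EF_Foundation = 7
ES_Framing = 0; EF_Framing = 7
ES_Roofing = 0; EF_Roofing = 11
ES_Electrical rough-in = max(EF_Framing=7, EF_Roofing=11) = 11; EF_Electrical rough-in = 11+3 = 14
ES_Plumbing rough-in = max(EF_Foundation=7, EF_Framing=7) = 7; EF_Plumbing rough-in = 7+5 = 12
ES_HVAC install = max(EF_Framing=7, EF_Roofing=11) = 11; EF_HVAC install = 11+12 = 23
ES_Insulation = max(EF_Framing=7, EF_Electrical rough-in=14, EF_Plumbing rough-in=12, EF_HVAC install=23) = 23; EF_Insulation = 23+5 = 28
Expected project duration μ = 28 days. Critical path: Roofing → HVAC install → Insulation.

Variances on critical path: σ²_Roofing=0.111, σ²_HVAC install=0.111, σ²_Insulation=5.444.
Largest is σ²_Insulation = 5.444.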